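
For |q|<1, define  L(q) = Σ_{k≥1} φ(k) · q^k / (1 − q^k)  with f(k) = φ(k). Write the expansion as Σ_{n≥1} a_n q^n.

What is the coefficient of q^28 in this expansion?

q^28  k|28↦φ(k): 28:12 14:6 7:6 4:2 2:1 1:1  a_28=28

a_28 = 28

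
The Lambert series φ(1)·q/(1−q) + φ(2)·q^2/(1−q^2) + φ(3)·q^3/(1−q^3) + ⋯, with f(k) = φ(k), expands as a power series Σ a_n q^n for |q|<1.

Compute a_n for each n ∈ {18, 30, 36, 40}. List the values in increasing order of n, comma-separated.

[q^18] φ(18)=6,φ(9)=6,φ(6)=2,φ(3)=2,φ(2)=1,φ(1)=1 ⇒ 18
d|30:{1,2,3,5,6,10,15,30}  Σφ=1+1+2+4+2+4+8+8=30
n=36: 36·1 18·2 12·3 9·4 6·6 4·9 3·12 2·18 1·36  φ→[12+6+4+6+2+2+2+1+1]=36
[q^40] φ(40)=16,φ(20)=8,φ(10)=4,φ(8)=4,φ(5)=4,φ(4)=2,φ(2)=1,φ(1)=1 ⇒ 40

18, 30, 36, 40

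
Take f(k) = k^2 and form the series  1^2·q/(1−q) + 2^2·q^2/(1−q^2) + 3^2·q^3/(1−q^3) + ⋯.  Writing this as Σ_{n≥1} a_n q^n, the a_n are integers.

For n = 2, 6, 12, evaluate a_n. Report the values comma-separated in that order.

n=2: 2·1 1·2  f→[4+1]=5
d|6:{1,2,3,6}  Σf=1+4+9+36=50
[q^12] f(1)=1,f(2)=4,f(3)=9,f(4)=16,f(6)=36,f(12)=144 ⇒ 210

5, 50, 210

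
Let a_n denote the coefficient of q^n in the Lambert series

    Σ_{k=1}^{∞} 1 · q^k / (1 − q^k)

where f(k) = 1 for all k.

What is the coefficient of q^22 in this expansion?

q^22  k|22↦f(k): 1:1 2:1 11:1 22:1  a_22=4

a_22 = 4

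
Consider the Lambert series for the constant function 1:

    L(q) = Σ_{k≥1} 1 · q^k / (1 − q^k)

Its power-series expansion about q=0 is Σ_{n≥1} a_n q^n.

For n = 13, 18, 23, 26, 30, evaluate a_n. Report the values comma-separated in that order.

n=13: 13·1 1·13  f→[1+1]=2
d|18:{1,2,3,6,9,18}  Σf=1+1+1+1+1+1=6
[q^23] f(23)=1,f(1)=1 ⇒ 2
d|26:{26,13,2,1}  Σf=1+1+1+1=4
q^30  k|30↦f(k): 30:1 15:1 10:1 6:1 5:1 3:1 2:1 1:1  a_30=8

2, 6, 2, 4, 8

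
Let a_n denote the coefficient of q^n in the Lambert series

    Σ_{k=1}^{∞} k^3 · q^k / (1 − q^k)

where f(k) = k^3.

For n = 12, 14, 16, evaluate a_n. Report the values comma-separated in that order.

2044, 3096, 4681

[q^12] f(12)=1728,f(6)=216,f(4)=64,f(3)=27,f(2)=8,f(1)=1 ⇒ 2044
[q^14] f(14)=2744,f(7)=343,f(2)=8,f(1)=1 ⇒ 3096
[q^16] f(1)=1,f(2)=8,f(4)=64,f(8)=512,f(16)=4096 ⇒ 4681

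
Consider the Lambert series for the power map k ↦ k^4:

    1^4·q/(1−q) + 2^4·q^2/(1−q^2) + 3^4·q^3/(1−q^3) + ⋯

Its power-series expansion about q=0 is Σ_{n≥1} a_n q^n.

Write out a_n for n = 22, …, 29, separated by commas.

248914, 279842, 358258, 391251, 485554, 538084, 655746, 707282

n=22: 22·1 11·2 2·11 1·22  f→[234256+14641+16+1]=248914
n=23: 1·23 23·1  f→[1+279841]=279842
q^24  k|24↦f(k): 24:331776 12:20736 8:4096 6:1296 4:256 3:81 2:16 1:1  a_24=358258
d|25:{1,5,25}  Σf=1+625+390625=391251
d|26:{26,13,2,1}  Σf=456976+28561+16+1=485554
d|27:{1,3,9,27}  Σf=1+81+6561+531441=538084
q^28  k|28↦f(k): 28:614656 14:38416 7:2401 4:256 2:16 1:1  a_28=655746
[q^29] f(1)=1,f(29)=707281 ⇒ 707282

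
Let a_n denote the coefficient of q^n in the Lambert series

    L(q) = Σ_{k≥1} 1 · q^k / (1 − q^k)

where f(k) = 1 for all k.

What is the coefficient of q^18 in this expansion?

[q^18] f(1)=1,f(2)=1,f(3)=1,f(6)=1,f(9)=1,f(18)=1 ⇒ 6

a_18 = 6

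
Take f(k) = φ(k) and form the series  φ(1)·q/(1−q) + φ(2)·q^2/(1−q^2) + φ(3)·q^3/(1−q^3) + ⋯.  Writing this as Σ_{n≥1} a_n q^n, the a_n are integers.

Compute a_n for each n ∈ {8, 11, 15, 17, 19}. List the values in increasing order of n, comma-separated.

q^8  k|8↦φ(k): 1:1 2:1 4:2 8:4  a_8=8
[q^11] φ(11)=10,φ(1)=1 ⇒ 11
q^15  k|15↦φ(k): 15:8 5:4 3:2 1:1  a_15=15
q^17  k|17↦φ(k): 1:1 17:16  a_17=17
[q^19] φ(19)=18,φ(1)=1 ⇒ 19

8, 11, 15, 17, 19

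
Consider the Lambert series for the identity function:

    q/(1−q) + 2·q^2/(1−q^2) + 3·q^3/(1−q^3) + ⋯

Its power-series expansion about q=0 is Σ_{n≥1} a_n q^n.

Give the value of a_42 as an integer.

a_42 = 96

n=42: 42·1 21·2 14·3 7·6 6·7 3·14 2·21 1·42  f→[42+21+14+7+6+3+2+1]=96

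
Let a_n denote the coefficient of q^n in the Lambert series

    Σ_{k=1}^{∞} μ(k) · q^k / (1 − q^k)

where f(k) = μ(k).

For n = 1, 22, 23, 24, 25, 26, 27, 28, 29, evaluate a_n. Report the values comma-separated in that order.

n=1: 1·1  μ→[1]=1
q^22  k|22↦μ(k): 22:1 11:-1 2:-1 1:1  a_22=0
n=23: 1·23 23·1  μ→[1+(-1)]=0
q^24  k|24↦μ(k): 24:0 12:0 8:0 6:1 4:0 3:-1 2:-1 1:1  a_24=0
[q^25] μ(25)=0,μ(5)=-1,μ(1)=1 ⇒ 0
q^26  k|26↦μ(k): 26:1 13:-1 2:-1 1:1  a_26=0
q^27  k|27↦μ(k): 27:0 9:0 3:-1 1:1  a_27=0
q^28  k|28↦μ(k): 1:1 2:-1 4:0 7:-1 14:1 28:0  a_28=0
n=29: 29·1 1·29  μ→[(-1)+1]=0

1, 0, 0, 0, 0, 0, 0, 0, 0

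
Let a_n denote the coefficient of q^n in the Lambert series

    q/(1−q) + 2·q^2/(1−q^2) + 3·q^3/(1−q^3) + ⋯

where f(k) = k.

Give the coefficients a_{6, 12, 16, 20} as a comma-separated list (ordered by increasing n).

12, 28, 31, 42

q^6  k|6↦f(k): 6:6 3:3 2:2 1:1  a_6=12
[q^12] f(12)=12,f(6)=6,f(4)=4,f(3)=3,f(2)=2,f(1)=1 ⇒ 28
q^16  k|16↦f(k): 16:16 8:8 4:4 2:2 1:1  a_16=31
n=20: 20·1 10·2 5·4 4·5 2·10 1·20  f→[20+10+5+4+2+1]=42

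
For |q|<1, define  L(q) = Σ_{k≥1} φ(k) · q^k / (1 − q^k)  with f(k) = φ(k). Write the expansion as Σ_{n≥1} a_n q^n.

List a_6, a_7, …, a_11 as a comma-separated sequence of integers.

d|6:{6,3,2,1}  Σφ=2+2+1+1=6
n=7: 7·1 1·7  φ→[6+1]=7
n=8: 1·8 2·4 4·2 8·1  φ→[1+1+2+4]=8
q^9  k|9↦φ(k): 1:1 3:2 9:6  a_9=9
n=10: 10·1 5·2 2·5 1·10  φ→[4+4+1+1]=10
q^11  k|11↦φ(k): 1:1 11:10  a_11=11

6, 7, 8, 9, 10, 11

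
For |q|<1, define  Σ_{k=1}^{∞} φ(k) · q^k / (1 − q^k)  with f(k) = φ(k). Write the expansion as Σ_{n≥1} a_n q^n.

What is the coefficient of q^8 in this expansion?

n=8: 1·8 2·4 4·2 8·1  φ→[1+1+2+4]=8

a_8 = 8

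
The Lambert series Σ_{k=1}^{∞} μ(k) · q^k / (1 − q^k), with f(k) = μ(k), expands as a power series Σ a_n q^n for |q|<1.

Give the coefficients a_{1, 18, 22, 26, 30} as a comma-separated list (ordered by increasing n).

1, 0, 0, 0, 0

q^1  k|1↦μ(k): 1:1  a_1=1
n=18: 1·18 2·9 3·6 6·3 9·2 18·1  μ→[1+(-1)+(-1)+1+0+0]=0
n=22: 22·1 11·2 2·11 1·22  μ→[1+(-1)+(-1)+1]=0
q^26  k|26↦μ(k): 26:1 13:-1 2:-1 1:1  a_26=0
d|30:{1,2,3,5,6,10,15,30}  Σμ=1+(-1)+(-1)+(-1)+1+1+1+(-1)=0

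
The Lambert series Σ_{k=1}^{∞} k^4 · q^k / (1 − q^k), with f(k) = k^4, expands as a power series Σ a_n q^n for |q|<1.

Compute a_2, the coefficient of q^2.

[q^2] f(2)=16,f(1)=1 ⇒ 17

a_2 = 17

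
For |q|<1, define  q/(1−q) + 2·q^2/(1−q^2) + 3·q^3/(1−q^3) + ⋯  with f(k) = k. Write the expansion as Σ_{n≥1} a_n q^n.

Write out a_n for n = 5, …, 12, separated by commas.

[q^5] f(1)=1,f(5)=5 ⇒ 6
d|6:{1,2,3,6}  Σf=1+2+3+6=12
[q^7] f(1)=1,f(7)=7 ⇒ 8
[q^8] f(1)=1,f(2)=2,f(4)=4,f(8)=8 ⇒ 15
n=9: 9·1 3·3 1·9  f→[9+3+1]=13
d|10:{10,5,2,1}  Σf=10+5+2+1=18
[q^11] f(1)=1,f(11)=11 ⇒ 12
d|12:{12,6,4,3,2,1}  Σf=12+6+4+3+2+1=28

6, 12, 8, 15, 13, 18, 12, 28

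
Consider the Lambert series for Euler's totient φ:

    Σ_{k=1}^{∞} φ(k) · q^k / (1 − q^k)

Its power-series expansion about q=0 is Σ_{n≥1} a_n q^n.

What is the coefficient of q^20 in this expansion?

q^20  k|20↦φ(k): 1:1 2:1 4:2 5:4 10:4 20:8  a_20=20

a_20 = 20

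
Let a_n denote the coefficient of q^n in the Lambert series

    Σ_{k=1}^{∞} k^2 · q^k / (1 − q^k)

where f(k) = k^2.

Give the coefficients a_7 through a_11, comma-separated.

q^7  k|7↦f(k): 7:49 1:1  a_7=50
q^8  k|8↦f(k): 8:64 4:16 2:4 1:1  a_8=85
d|9:{1,3,9}  Σf=1+9+81=91
q^10  k|10↦f(k): 1:1 2:4 5:25 10:100  a_10=130
n=11: 11·1 1·11  f→[121+1]=122

50, 85, 91, 130, 122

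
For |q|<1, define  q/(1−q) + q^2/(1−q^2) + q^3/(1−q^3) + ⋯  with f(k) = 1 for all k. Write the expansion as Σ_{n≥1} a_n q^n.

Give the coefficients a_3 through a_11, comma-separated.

2, 3, 2, 4, 2, 4, 3, 4, 2

[q^3] f(1)=1,f(3)=1 ⇒ 2
n=4: 1·4 2·2 4·1  f→[1+1+1]=3
[q^5] f(1)=1,f(5)=1 ⇒ 2
n=6: 1·6 2·3 3·2 6·1  f→[1+1+1+1]=4
n=7: 1·7 7·1  f→[1+1]=2
d|8:{1,2,4,8}  Σf=1+1+1+1=4
[q^9] f(9)=1,f(3)=1,f(1)=1 ⇒ 3
d|10:{10,5,2,1}  Σf=1+1+1+1=4
[q^11] f(1)=1,f(11)=1 ⇒ 2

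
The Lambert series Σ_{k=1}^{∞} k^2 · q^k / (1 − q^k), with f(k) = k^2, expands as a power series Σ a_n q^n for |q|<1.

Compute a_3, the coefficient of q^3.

d|3:{1,3}  Σf=1+9=10

a_3 = 10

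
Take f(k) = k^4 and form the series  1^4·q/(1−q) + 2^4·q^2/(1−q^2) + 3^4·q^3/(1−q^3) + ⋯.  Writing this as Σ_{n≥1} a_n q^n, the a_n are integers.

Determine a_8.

q^8  k|8↦f(k): 1:1 2:16 4:256 8:4096  a_8=4369

a_8 = 4369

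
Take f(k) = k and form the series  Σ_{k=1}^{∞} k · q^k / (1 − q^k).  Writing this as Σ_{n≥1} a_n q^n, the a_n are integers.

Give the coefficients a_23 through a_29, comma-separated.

d|23:{1,23}  Σf=1+23=24
[q^24] f(1)=1,f(2)=2,f(3)=3,f(4)=4,f(6)=6,f(8)=8,f(12)=12,f(24)=24 ⇒ 60
q^25  k|25↦f(k): 25:25 5:5 1:1  a_25=31
d|26:{1,2,13,26}  Σf=1+2+13+26=42
q^27  k|27↦f(k): 27:27 9:9 3:3 1:1  a_27=40
n=28: 1·28 2·14 4·7 7·4 14·2 28·1  f→[1+2+4+7+14+28]=56
q^29  k|29↦f(k): 1:1 29:29  a_29=30

24, 60, 31, 42, 40, 56, 30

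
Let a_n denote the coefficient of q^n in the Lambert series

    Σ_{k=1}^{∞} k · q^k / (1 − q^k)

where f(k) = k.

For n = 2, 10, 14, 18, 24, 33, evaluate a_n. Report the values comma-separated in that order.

3, 18, 24, 39, 60, 48

[q^2] f(1)=1,f(2)=2 ⇒ 3
[q^10] f(1)=1,f(2)=2,f(5)=5,f(10)=10 ⇒ 18
q^14  k|14↦f(k): 14:14 7:7 2:2 1:1  a_14=24
n=18: 1·18 2·9 3·6 6·3 9·2 18·1  f→[1+2+3+6+9+18]=39
q^24  k|24↦f(k): 1:1 2:2 3:3 4:4 6:6 8:8 12:12 24:24  a_24=60
n=33: 33·1 11·3 3·11 1·33  f→[33+11+3+1]=48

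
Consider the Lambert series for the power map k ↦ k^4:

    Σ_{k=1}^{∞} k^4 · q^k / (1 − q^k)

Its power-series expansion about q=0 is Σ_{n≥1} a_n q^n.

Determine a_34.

n=34: 1·34 2·17 17·2 34·1  f→[1+16+83521+1336336]=1419874

a_34 = 1419874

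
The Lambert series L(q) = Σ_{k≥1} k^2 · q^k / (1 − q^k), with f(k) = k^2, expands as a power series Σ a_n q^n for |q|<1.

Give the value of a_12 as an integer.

q^12  k|12↦f(k): 12:144 6:36 4:16 3:9 2:4 1:1  a_12=210

a_12 = 210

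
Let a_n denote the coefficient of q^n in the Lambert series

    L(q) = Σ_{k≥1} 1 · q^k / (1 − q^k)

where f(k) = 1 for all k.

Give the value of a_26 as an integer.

d|26:{1,2,13,26}  Σf=1+1+1+1=4

a_26 = 4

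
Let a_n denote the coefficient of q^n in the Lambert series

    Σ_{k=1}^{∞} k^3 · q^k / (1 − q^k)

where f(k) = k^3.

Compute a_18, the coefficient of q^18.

a_18 = 6813

[q^18] f(18)=5832,f(9)=729,f(6)=216,f(3)=27,f(2)=8,f(1)=1 ⇒ 6813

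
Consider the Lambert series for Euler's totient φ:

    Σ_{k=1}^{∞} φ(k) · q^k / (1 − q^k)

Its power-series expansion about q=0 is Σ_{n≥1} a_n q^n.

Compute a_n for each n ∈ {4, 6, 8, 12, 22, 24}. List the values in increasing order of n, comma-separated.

[q^4] φ(1)=1,φ(2)=1,φ(4)=2 ⇒ 4
d|6:{6,3,2,1}  Σφ=2+2+1+1=6
d|8:{8,4,2,1}  Σφ=4+2+1+1=8
n=12: 12·1 6·2 4·3 3·4 2·6 1·12  φ→[4+2+2+2+1+1]=12
d|22:{1,2,11,22}  Σφ=1+1+10+10=22
q^24  k|24↦φ(k): 24:8 12:4 8:4 6:2 4:2 3:2 2:1 1:1  a_24=24

4, 6, 8, 12, 22, 24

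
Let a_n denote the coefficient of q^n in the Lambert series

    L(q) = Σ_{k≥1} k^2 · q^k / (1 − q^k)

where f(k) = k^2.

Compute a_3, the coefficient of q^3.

a_3 = 10

d|3:{1,3}  Σf=1+9=10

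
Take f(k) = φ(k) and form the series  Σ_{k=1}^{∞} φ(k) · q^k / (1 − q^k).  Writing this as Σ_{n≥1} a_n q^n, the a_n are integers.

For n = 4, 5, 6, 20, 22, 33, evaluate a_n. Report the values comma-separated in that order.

n=4: 1·4 2·2 4·1  φ→[1+1+2]=4
q^5  k|5↦φ(k): 5:4 1:1  a_5=5
n=6: 6·1 3·2 2·3 1·6  φ→[2+2+1+1]=6
[q^20] φ(20)=8,φ(10)=4,φ(5)=4,φ(4)=2,φ(2)=1,φ(1)=1 ⇒ 20
d|22:{1,2,11,22}  Σφ=1+1+10+10=22
n=33: 1·33 3·11 11·3 33·1  φ→[1+2+10+20]=33

4, 5, 6, 20, 22, 33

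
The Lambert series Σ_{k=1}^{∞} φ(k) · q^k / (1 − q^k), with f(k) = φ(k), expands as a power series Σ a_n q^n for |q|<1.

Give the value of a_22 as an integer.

q^22  k|22↦φ(k): 22:10 11:10 2:1 1:1  a_22=22

a_22 = 22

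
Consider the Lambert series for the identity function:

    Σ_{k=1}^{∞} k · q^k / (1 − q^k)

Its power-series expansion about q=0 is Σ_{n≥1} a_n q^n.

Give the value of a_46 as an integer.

q^46  k|46↦f(k): 46:46 23:23 2:2 1:1  a_46=72

a_46 = 72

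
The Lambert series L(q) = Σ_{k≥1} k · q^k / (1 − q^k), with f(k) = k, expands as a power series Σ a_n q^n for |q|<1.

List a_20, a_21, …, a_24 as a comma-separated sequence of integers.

42, 32, 36, 24, 60

[q^20] f(20)=20,f(10)=10,f(5)=5,f(4)=4,f(2)=2,f(1)=1 ⇒ 42
[q^21] f(1)=1,f(3)=3,f(7)=7,f(21)=21 ⇒ 32
[q^22] f(1)=1,f(2)=2,f(11)=11,f(22)=22 ⇒ 36
[q^23] f(1)=1,f(23)=23 ⇒ 24
d|24:{24,12,8,6,4,3,2,1}  Σf=24+12+8+6+4+3+2+1=60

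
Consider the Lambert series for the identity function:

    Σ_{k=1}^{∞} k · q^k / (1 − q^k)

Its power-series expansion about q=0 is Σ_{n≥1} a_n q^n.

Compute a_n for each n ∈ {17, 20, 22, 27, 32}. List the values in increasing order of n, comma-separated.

[q^17] f(1)=1,f(17)=17 ⇒ 18
n=20: 1·20 2·10 4·5 5·4 10·2 20·1  f→[1+2+4+5+10+20]=42
q^22  k|22↦f(k): 1:1 2:2 11:11 22:22  a_22=36
[q^27] f(1)=1,f(3)=3,f(9)=9,f(27)=27 ⇒ 40
n=32: 32·1 16·2 8·4 4·8 2·16 1·32  f→[32+16+8+4+2+1]=63

18, 42, 36, 40, 63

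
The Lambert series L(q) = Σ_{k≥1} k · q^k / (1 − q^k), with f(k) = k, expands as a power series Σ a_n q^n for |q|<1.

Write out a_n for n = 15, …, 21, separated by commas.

d|15:{1,3,5,15}  Σf=1+3+5+15=24
d|16:{1,2,4,8,16}  Σf=1+2+4+8+16=31
q^17  k|17↦f(k): 1:1 17:17  a_17=18
[q^18] f(1)=1,f(2)=2,f(3)=3,f(6)=6,f(9)=9,f(18)=18 ⇒ 39
n=19: 19·1 1·19  f→[19+1]=20
d|20:{20,10,5,4,2,1}  Σf=20+10+5+4+2+1=42
n=21: 1·21 3·7 7·3 21·1  f→[1+3+7+21]=32

24, 31, 18, 39, 20, 42, 32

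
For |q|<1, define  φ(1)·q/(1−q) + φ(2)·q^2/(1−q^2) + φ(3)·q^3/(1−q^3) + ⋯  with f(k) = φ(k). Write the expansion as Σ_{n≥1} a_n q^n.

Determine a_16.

n=16: 16·1 8·2 4·4 2·8 1·16  φ→[8+4+2+1+1]=16

a_16 = 16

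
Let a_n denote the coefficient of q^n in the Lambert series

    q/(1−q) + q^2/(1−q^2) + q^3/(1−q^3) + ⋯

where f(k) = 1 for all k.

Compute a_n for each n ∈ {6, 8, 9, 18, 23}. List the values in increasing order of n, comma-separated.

d|6:{1,2,3,6}  Σf=1+1+1+1=4
n=8: 8·1 4·2 2·4 1·8  f→[1+1+1+1]=4
[q^9] f(1)=1,f(3)=1,f(9)=1 ⇒ 3
[q^18] f(18)=1,f(9)=1,f(6)=1,f(3)=1,f(2)=1,f(1)=1 ⇒ 6
d|23:{23,1}  Σf=1+1=2

4, 4, 3, 6, 2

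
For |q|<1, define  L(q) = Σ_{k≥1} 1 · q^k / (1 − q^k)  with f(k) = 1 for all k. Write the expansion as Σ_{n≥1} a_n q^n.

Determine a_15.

a_15 = 4

q^15  k|15↦f(k): 15:1 5:1 3:1 1:1  a_15=4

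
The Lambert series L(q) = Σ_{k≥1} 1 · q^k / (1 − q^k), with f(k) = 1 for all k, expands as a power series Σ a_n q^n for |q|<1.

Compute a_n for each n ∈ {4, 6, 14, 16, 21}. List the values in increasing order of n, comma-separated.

3, 4, 4, 5, 4

n=4: 1·4 2·2 4·1  f→[1+1+1]=3
q^6  k|6↦f(k): 6:1 3:1 2:1 1:1  a_6=4
[q^14] f(14)=1,f(7)=1,f(2)=1,f(1)=1 ⇒ 4
q^16  k|16↦f(k): 16:1 8:1 4:1 2:1 1:1  a_16=5
d|21:{1,3,7,21}  Σf=1+1+1+1=4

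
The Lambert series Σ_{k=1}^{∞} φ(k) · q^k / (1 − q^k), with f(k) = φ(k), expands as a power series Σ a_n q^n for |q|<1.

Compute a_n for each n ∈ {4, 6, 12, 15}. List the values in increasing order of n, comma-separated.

q^4  k|4↦φ(k): 4:2 2:1 1:1  a_4=4
n=6: 6·1 3·2 2·3 1·6  φ→[2+2+1+1]=6
n=12: 1·12 2·6 3·4 4·3 6·2 12·1  φ→[1+1+2+2+2+4]=12
[q^15] φ(15)=8,φ(5)=4,φ(3)=2,φ(1)=1 ⇒ 15

4, 6, 12, 15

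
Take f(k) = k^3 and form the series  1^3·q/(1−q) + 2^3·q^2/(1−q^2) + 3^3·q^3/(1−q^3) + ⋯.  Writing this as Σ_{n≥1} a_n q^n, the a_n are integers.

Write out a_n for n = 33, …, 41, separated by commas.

37296, 44226, 43344, 55261, 50654, 61740, 61544, 73710, 68922

n=33: 1·33 3·11 11·3 33·1  f→[1+27+1331+35937]=37296
n=34: 1·34 2·17 17·2 34·1  f→[1+8+4913+39304]=44226
n=35: 35·1 7·5 5·7 1·35  f→[42875+343+125+1]=43344
n=36: 36·1 18·2 12·3 9·4 6·6 4·9 3·12 2·18 1·36  f→[46656+5832+1728+729+216+64+27+8+1]=55261
d|37:{1,37}  Σf=1+50653=50654
d|38:{38,19,2,1}  Σf=54872+6859+8+1=61740
d|39:{39,13,3,1}  Σf=59319+2197+27+1=61544
[q^40] f(40)=64000,f(20)=8000,f(10)=1000,f(8)=512,f(5)=125,f(4)=64,f(2)=8,f(1)=1 ⇒ 73710
d|41:{41,1}  Σf=68921+1=68922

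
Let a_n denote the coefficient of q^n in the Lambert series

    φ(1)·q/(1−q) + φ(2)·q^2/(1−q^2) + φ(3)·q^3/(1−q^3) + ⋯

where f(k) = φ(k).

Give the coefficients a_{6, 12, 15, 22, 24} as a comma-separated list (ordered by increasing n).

d|6:{6,3,2,1}  Σφ=2+2+1+1=6
d|12:{12,6,4,3,2,1}  Σφ=4+2+2+2+1+1=12
[q^15] φ(1)=1,φ(3)=2,φ(5)=4,φ(15)=8 ⇒ 15
[q^22] φ(22)=10,φ(11)=10,φ(2)=1,φ(1)=1 ⇒ 22
q^24  k|24↦φ(k): 1:1 2:1 3:2 4:2 6:2 8:4 12:4 24:8  a_24=24

6, 12, 15, 22, 24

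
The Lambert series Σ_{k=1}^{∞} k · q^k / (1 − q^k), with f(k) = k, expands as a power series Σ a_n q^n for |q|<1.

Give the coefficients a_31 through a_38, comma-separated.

[q^31] f(1)=1,f(31)=31 ⇒ 32
[q^32] f(32)=32,f(16)=16,f(8)=8,f(4)=4,f(2)=2,f(1)=1 ⇒ 63
q^33  k|33↦f(k): 33:33 11:11 3:3 1:1  a_33=48
q^34  k|34↦f(k): 1:1 2:2 17:17 34:34  a_34=54
[q^35] f(1)=1,f(5)=5,f(7)=7,f(35)=35 ⇒ 48
[q^36] f(36)=36,f(18)=18,f(12)=12,f(9)=9,f(6)=6,f(4)=4,f(3)=3,f(2)=2,f(1)=1 ⇒ 91
q^37  k|37↦f(k): 1:1 37:37  a_37=38
[q^38] f(1)=1,f(2)=2,f(19)=19,f(38)=38 ⇒ 60

32, 63, 48, 54, 48, 91, 38, 60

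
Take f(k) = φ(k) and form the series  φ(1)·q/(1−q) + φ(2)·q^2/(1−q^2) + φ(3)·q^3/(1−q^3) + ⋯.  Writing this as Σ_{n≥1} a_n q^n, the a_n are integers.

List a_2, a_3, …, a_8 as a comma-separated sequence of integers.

q^2  k|2↦φ(k): 1:1 2:1  a_2=2
[q^3] φ(1)=1,φ(3)=2 ⇒ 3
[q^4] φ(4)=2,φ(2)=1,φ(1)=1 ⇒ 4
q^5  k|5↦φ(k): 5:4 1:1  a_5=5
n=6: 6·1 3·2 2·3 1·6  φ→[2+2+1+1]=6
q^7  k|7↦φ(k): 7:6 1:1  a_7=7
d|8:{8,4,2,1}  Σφ=4+2+1+1=8

2, 3, 4, 5, 6, 7, 8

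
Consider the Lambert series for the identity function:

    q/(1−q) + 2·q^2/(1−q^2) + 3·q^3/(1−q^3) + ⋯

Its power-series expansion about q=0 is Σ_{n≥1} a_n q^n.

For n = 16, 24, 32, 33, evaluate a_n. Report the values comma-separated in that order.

q^16  k|16↦f(k): 16:16 8:8 4:4 2:2 1:1  a_16=31
n=24: 1·24 2·12 3·8 4·6 6·4 8·3 12·2 24·1  f→[1+2+3+4+6+8+12+24]=60
n=32: 32·1 16·2 8·4 4·8 2·16 1·32  f→[32+16+8+4+2+1]=63
[q^33] f(1)=1,f(3)=3,f(11)=11,f(33)=33 ⇒ 48

31, 60, 63, 48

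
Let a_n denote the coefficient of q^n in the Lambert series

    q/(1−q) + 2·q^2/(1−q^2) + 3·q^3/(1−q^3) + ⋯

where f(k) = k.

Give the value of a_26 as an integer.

[q^26] f(26)=26,f(13)=13,f(2)=2,f(1)=1 ⇒ 42

a_26 = 42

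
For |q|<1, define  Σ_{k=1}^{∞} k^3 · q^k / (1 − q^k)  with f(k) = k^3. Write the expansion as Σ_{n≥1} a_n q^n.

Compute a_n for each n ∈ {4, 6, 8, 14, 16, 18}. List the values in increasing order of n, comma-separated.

73, 252, 585, 3096, 4681, 6813

d|4:{1,2,4}  Σf=1+8+64=73
[q^6] f(6)=216,f(3)=27,f(2)=8,f(1)=1 ⇒ 252
[q^8] f(1)=1,f(2)=8,f(4)=64,f(8)=512 ⇒ 585
[q^14] f(1)=1,f(2)=8,f(7)=343,f(14)=2744 ⇒ 3096
[q^16] f(16)=4096,f(8)=512,f(4)=64,f(2)=8,f(1)=1 ⇒ 4681
n=18: 18·1 9·2 6·3 3·6 2·9 1·18  f→[5832+729+216+27+8+1]=6813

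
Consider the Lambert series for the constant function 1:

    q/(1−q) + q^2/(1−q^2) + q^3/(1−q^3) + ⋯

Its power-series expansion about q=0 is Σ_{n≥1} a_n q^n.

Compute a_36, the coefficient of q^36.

[q^36] f(36)=1,f(18)=1,f(12)=1,f(9)=1,f(6)=1,f(4)=1,f(3)=1,f(2)=1,f(1)=1 ⇒ 9

a_36 = 9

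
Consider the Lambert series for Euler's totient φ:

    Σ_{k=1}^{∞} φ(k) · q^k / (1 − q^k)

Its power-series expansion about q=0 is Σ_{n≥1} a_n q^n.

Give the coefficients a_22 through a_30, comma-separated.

d|22:{22,11,2,1}  Σφ=10+10+1+1=22
[q^23] φ(1)=1,φ(23)=22 ⇒ 23
d|24:{1,2,3,4,6,8,12,24}  Σφ=1+1+2+2+2+4+4+8=24
d|25:{1,5,25}  Σφ=1+4+20=25
n=26: 1·26 2·13 13·2 26·1  φ→[1+1+12+12]=26
n=27: 27·1 9·3 3·9 1·27  φ→[18+6+2+1]=27
n=28: 1·28 2·14 4·7 7·4 14·2 28·1  φ→[1+1+2+6+6+12]=28
[q^29] φ(1)=1,φ(29)=28 ⇒ 29
n=30: 1·30 2·15 3·10 5·6 6·5 10·3 15·2 30·1  φ→[1+1+2+4+2+4+8+8]=30

22, 23, 24, 25, 26, 27, 28, 29, 30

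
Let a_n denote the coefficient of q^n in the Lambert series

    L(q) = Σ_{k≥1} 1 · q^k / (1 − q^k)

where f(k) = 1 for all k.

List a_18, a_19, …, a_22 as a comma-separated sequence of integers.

[q^18] f(18)=1,f(9)=1,f(6)=1,f(3)=1,f(2)=1,f(1)=1 ⇒ 6
q^19  k|19↦f(k): 19:1 1:1  a_19=2
[q^20] f(1)=1,f(2)=1,f(4)=1,f(5)=1,f(10)=1,f(20)=1 ⇒ 6
q^21  k|21↦f(k): 21:1 7:1 3:1 1:1  a_21=4
n=22: 22·1 11·2 2·11 1·22  f→[1+1+1+1]=4

6, 2, 6, 4, 4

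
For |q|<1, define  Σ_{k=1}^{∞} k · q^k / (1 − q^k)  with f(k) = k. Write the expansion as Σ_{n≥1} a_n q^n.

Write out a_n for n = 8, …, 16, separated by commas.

15, 13, 18, 12, 28, 14, 24, 24, 31

[q^8] f(1)=1,f(2)=2,f(4)=4,f(8)=8 ⇒ 15
n=9: 1·9 3·3 9·1  f→[1+3+9]=13
n=10: 10·1 5·2 2·5 1·10  f→[10+5+2+1]=18
[q^11] f(11)=11,f(1)=1 ⇒ 12
q^12  k|12↦f(k): 1:1 2:2 3:3 4:4 6:6 12:12  a_12=28
d|13:{13,1}  Σf=13+1=14
[q^14] f(1)=1,f(2)=2,f(7)=7,f(14)=14 ⇒ 24
n=15: 1·15 3·5 5·3 15·1  f→[1+3+5+15]=24
[q^16] f(16)=16,f(8)=8,f(4)=4,f(2)=2,f(1)=1 ⇒ 31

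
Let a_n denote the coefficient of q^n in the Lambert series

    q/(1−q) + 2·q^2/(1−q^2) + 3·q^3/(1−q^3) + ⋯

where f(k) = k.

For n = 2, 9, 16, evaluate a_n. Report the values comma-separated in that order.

n=2: 1·2 2·1  f→[1+2]=3
d|9:{1,3,9}  Σf=1+3+9=13
q^16  k|16↦f(k): 1:1 2:2 4:4 8:8 16:16  a_16=31

3, 13, 31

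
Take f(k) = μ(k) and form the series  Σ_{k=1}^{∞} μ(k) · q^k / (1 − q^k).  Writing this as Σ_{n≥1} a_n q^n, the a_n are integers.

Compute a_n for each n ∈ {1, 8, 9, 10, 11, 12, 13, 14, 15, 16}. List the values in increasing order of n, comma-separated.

q^1  k|1↦μ(k): 1:1  a_1=1
d|8:{8,4,2,1}  Σμ=0+0+(-1)+1=0
[q^9] μ(9)=0,μ(3)=-1,μ(1)=1 ⇒ 0
d|10:{1,2,5,10}  Σμ=1+(-1)+(-1)+1=0
[q^11] μ(11)=-1,μ(1)=1 ⇒ 0
q^12  k|12↦μ(k): 1:1 2:-1 3:-1 4:0 6:1 12:0  a_12=0
d|13:{1,13}  Σμ=1+(-1)=0
n=14: 1·14 2·7 7·2 14·1  μ→[1+(-1)+(-1)+1]=0
n=15: 15·1 5·3 3·5 1·15  μ→[1+(-1)+(-1)+1]=0
[q^16] μ(1)=1,μ(2)=-1,μ(4)=0,μ(8)=0,μ(16)=0 ⇒ 0

1, 0, 0, 0, 0, 0, 0, 0, 0, 0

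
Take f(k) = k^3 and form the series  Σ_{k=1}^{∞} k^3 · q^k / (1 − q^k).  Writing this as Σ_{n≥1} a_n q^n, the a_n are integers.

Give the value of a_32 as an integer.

a_32 = 37449

n=32: 1·32 2·16 4·8 8·4 16·2 32·1  f→[1+8+64+512+4096+32768]=37449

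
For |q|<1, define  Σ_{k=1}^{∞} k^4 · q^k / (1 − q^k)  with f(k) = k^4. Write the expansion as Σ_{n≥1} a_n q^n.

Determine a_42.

a_42 = 3348388

[q^42] f(1)=1,f(2)=16,f(3)=81,f(6)=1296,f(7)=2401,f(14)=38416,f(21)=194481,f(42)=3111696 ⇒ 3348388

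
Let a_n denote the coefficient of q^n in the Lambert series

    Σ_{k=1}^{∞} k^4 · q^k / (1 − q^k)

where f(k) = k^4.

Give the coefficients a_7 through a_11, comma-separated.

2402, 4369, 6643, 10642, 14642

q^7  k|7↦f(k): 1:1 7:2401  a_7=2402
d|8:{1,2,4,8}  Σf=1+16+256+4096=4369
d|9:{1,3,9}  Σf=1+81+6561=6643
q^10  k|10↦f(k): 10:10000 5:625 2:16 1:1  a_10=10642
d|11:{1,11}  Σf=1+14641=14642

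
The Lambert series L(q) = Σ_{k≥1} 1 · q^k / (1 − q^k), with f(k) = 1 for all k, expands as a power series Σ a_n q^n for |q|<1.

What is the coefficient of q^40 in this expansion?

q^40  k|40↦f(k): 1:1 2:1 4:1 5:1 8:1 10:1 20:1 40:1  a_40=8

a_40 = 8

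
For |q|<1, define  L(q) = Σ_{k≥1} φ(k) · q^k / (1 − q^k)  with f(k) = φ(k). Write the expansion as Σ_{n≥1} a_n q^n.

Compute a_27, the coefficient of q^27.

q^27  k|27↦φ(k): 1:1 3:2 9:6 27:18  a_27=27

a_27 = 27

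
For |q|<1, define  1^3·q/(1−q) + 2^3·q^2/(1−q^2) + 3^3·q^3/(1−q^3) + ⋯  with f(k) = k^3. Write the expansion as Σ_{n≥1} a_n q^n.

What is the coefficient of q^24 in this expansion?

[q^24] f(24)=13824,f(12)=1728,f(8)=512,f(6)=216,f(4)=64,f(3)=27,f(2)=8,f(1)=1 ⇒ 16380

a_24 = 16380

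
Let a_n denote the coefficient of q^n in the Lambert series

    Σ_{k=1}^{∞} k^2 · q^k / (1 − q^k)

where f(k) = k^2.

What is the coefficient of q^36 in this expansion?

a_36 = 1911

[q^36] f(36)=1296,f(18)=324,f(12)=144,f(9)=81,f(6)=36,f(4)=16,f(3)=9,f(2)=4,f(1)=1 ⇒ 1911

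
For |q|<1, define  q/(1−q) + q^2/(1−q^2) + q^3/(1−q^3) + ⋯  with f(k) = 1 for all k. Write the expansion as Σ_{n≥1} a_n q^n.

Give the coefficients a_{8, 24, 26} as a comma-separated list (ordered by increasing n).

[q^8] f(8)=1,f(4)=1,f(2)=1,f(1)=1 ⇒ 4
q^24  k|24↦f(k): 24:1 12:1 8:1 6:1 4:1 3:1 2:1 1:1  a_24=8
d|26:{26,13,2,1}  Σf=1+1+1+1=4

4, 8, 4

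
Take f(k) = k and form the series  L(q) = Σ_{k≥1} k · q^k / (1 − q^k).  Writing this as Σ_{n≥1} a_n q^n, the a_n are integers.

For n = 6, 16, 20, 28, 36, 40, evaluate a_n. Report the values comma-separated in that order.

[q^6] f(6)=6,f(3)=3,f(2)=2,f(1)=1 ⇒ 12
d|16:{1,2,4,8,16}  Σf=1+2+4+8+16=31
n=20: 20·1 10·2 5·4 4·5 2·10 1·20  f→[20+10+5+4+2+1]=42
[q^28] f(28)=28,f(14)=14,f(7)=7,f(4)=4,f(2)=2,f(1)=1 ⇒ 56
n=36: 1·36 2·18 3·12 4·9 6·6 9·4 12·3 18·2 36·1  f→[1+2+3+4+6+9+12+18+36]=91
d|40:{40,20,10,8,5,4,2,1}  Σf=40+20+10+8+5+4+2+1=90

12, 31, 42, 56, 91, 90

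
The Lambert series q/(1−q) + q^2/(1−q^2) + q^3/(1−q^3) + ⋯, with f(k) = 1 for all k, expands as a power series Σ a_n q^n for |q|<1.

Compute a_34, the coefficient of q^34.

a_34 = 4

[q^34] f(1)=1,f(2)=1,f(17)=1,f(34)=1 ⇒ 4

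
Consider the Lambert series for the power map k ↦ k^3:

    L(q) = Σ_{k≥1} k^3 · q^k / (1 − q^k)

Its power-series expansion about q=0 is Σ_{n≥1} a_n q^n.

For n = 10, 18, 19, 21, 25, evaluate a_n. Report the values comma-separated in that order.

1134, 6813, 6860, 9632, 15751

[q^10] f(10)=1000,f(5)=125,f(2)=8,f(1)=1 ⇒ 1134
d|18:{18,9,6,3,2,1}  Σf=5832+729+216+27+8+1=6813
d|19:{19,1}  Σf=6859+1=6860
n=21: 1·21 3·7 7·3 21·1  f→[1+27+343+9261]=9632
[q^25] f(25)=15625,f(5)=125,f(1)=1 ⇒ 15751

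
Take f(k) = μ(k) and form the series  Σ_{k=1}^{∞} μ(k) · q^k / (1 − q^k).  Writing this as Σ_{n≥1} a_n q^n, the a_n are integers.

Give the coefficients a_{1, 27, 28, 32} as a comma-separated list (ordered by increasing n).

d|1:{1}  Σμ=1=1
d|27:{1,3,9,27}  Σμ=1+(-1)+0+0=0
[q^28] μ(28)=0,μ(14)=1,μ(7)=-1,μ(4)=0,μ(2)=-1,μ(1)=1 ⇒ 0
q^32  k|32↦μ(k): 32:0 16:0 8:0 4:0 2:-1 1:1  a_32=0

1, 0, 0, 0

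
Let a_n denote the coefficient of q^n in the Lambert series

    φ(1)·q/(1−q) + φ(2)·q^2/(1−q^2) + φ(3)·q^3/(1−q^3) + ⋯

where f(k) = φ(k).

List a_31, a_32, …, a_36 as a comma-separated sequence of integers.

n=31: 31·1 1·31  φ→[30+1]=31
n=32: 1·32 2·16 4·8 8·4 16·2 32·1  φ→[1+1+2+4+8+16]=32
q^33  k|33↦φ(k): 1:1 3:2 11:10 33:20  a_33=33
n=34: 1·34 2·17 17·2 34·1  φ→[1+1+16+16]=34
d|35:{1,5,7,35}  Σφ=1+4+6+24=35
[q^36] φ(36)=12,φ(18)=6,φ(12)=4,φ(9)=6,φ(6)=2,φ(4)=2,φ(3)=2,φ(2)=1,φ(1)=1 ⇒ 36

31, 32, 33, 34, 35, 36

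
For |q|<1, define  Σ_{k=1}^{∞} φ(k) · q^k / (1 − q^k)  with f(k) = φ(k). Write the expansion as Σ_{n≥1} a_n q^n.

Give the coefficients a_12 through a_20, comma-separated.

n=12: 1·12 2·6 3·4 4·3 6·2 12·1  φ→[1+1+2+2+2+4]=12
[q^13] φ(13)=12,φ(1)=1 ⇒ 13
d|14:{1,2,7,14}  Σφ=1+1+6+6=14
q^15  k|15↦φ(k): 15:8 5:4 3:2 1:1  a_15=15
[q^16] φ(16)=8,φ(8)=4,φ(4)=2,φ(2)=1,φ(1)=1 ⇒ 16
d|17:{17,1}  Σφ=16+1=17
d|18:{1,2,3,6,9,18}  Σφ=1+1+2+2+6+6=18
n=19: 19·1 1·19  φ→[18+1]=19
[q^20] φ(20)=8,φ(10)=4,φ(5)=4,φ(4)=2,φ(2)=1,φ(1)=1 ⇒ 20

12, 13, 14, 15, 16, 17, 18, 19, 20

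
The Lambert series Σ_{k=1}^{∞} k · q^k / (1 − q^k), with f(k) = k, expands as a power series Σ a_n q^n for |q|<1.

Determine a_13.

[q^13] f(1)=1,f(13)=13 ⇒ 14

a_13 = 14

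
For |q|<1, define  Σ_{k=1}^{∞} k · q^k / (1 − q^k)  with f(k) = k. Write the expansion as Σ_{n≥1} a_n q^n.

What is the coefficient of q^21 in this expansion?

[q^21] f(1)=1,f(3)=3,f(7)=7,f(21)=21 ⇒ 32

a_21 = 32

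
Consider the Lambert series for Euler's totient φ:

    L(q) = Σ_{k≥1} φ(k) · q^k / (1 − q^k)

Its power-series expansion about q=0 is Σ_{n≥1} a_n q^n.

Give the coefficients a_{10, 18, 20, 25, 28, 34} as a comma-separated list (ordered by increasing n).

n=10: 1·10 2·5 5·2 10·1  φ→[1+1+4+4]=10
n=18: 18·1 9·2 6·3 3·6 2·9 1·18  φ→[6+6+2+2+1+1]=18
[q^20] φ(1)=1,φ(2)=1,φ(4)=2,φ(5)=4,φ(10)=4,φ(20)=8 ⇒ 20
d|25:{25,5,1}  Σφ=20+4+1=25
[q^28] φ(1)=1,φ(2)=1,φ(4)=2,φ(7)=6,φ(14)=6,φ(28)=12 ⇒ 28
[q^34] φ(1)=1,φ(2)=1,φ(17)=16,φ(34)=16 ⇒ 34

10, 18, 20, 25, 28, 34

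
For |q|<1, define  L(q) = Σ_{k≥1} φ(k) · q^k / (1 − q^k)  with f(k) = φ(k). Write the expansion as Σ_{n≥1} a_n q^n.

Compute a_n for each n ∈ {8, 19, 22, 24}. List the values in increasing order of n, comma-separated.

d|8:{8,4,2,1}  Σφ=4+2+1+1=8
n=19: 19·1 1·19  φ→[18+1]=19
n=22: 1·22 2·11 11·2 22·1  φ→[1+1+10+10]=22
[q^24] φ(1)=1,φ(2)=1,φ(3)=2,φ(4)=2,φ(6)=2,φ(8)=4,φ(12)=4,φ(24)=8 ⇒ 24

8, 19, 22, 24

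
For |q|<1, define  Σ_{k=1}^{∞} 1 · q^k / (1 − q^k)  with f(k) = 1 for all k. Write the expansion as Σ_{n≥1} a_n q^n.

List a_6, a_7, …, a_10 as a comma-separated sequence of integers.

d|6:{6,3,2,1}  Σf=1+1+1+1=4
d|7:{1,7}  Σf=1+1=2
q^8  k|8↦f(k): 8:1 4:1 2:1 1:1  a_8=4
d|9:{9,3,1}  Σf=1+1+1=3
n=10: 10·1 5·2 2·5 1·10  f→[1+1+1+1]=4

4, 2, 4, 3, 4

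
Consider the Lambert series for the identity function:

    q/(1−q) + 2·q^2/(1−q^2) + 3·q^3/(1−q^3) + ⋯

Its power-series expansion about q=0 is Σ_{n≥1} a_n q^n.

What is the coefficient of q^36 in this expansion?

q^36  k|36↦f(k): 36:36 18:18 12:12 9:9 6:6 4:4 3:3 2:2 1:1  a_36=91

a_36 = 91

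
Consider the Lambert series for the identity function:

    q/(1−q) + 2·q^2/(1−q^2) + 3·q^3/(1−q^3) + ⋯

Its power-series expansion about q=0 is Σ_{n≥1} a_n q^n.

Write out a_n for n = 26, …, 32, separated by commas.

42, 40, 56, 30, 72, 32, 63

[q^26] f(26)=26,f(13)=13,f(2)=2,f(1)=1 ⇒ 42
[q^27] f(1)=1,f(3)=3,f(9)=9,f(27)=27 ⇒ 40
[q^28] f(1)=1,f(2)=2,f(4)=4,f(7)=7,f(14)=14,f(28)=28 ⇒ 56
q^29  k|29↦f(k): 1:1 29:29  a_29=30
n=30: 1·30 2·15 3·10 5·6 6·5 10·3 15·2 30·1  f→[1+2+3+5+6+10+15+30]=72
d|31:{1,31}  Σf=1+31=32
d|32:{1,2,4,8,16,32}  Σf=1+2+4+8+16+32=63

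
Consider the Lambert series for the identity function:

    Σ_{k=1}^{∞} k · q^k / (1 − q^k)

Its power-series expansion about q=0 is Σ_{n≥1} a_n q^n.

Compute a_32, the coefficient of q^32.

n=32: 32·1 16·2 8·4 4·8 2·16 1·32  f→[32+16+8+4+2+1]=63

a_32 = 63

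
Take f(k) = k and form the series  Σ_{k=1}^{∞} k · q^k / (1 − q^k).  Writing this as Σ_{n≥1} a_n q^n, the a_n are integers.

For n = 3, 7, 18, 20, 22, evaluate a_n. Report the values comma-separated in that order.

q^3  k|3↦f(k): 1:1 3:3  a_3=4
q^7  k|7↦f(k): 7:7 1:1  a_7=8
d|18:{18,9,6,3,2,1}  Σf=18+9+6+3+2+1=39
q^20  k|20↦f(k): 20:20 10:10 5:5 4:4 2:2 1:1  a_20=42
q^22  k|22↦f(k): 22:22 11:11 2:2 1:1  a_22=36

4, 8, 39, 42, 36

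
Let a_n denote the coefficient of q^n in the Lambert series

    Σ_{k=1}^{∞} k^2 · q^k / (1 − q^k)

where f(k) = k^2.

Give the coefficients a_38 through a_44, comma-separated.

1810, 1700, 2210, 1682, 2500, 1850, 2562

q^38  k|38↦f(k): 1:1 2:4 19:361 38:1444  a_38=1810
d|39:{39,13,3,1}  Σf=1521+169+9+1=1700
d|40:{1,2,4,5,8,10,20,40}  Σf=1+4+16+25+64+100+400+1600=2210
[q^41] f(1)=1,f(41)=1681 ⇒ 1682
n=42: 42·1 21·2 14·3 7·6 6·7 3·14 2·21 1·42  f→[1764+441+196+49+36+9+4+1]=2500
q^43  k|43↦f(k): 1:1 43:1849  a_43=1850
q^44  k|44↦f(k): 44:1936 22:484 11:121 4:16 2:4 1:1  a_44=2562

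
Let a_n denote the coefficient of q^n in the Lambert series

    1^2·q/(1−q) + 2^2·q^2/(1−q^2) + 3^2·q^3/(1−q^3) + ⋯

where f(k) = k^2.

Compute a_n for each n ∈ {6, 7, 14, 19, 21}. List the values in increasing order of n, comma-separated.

[q^6] f(6)=36,f(3)=9,f(2)=4,f(1)=1 ⇒ 50
[q^7] f(1)=1,f(7)=49 ⇒ 50
q^14  k|14↦f(k): 1:1 2:4 7:49 14:196  a_14=250
n=19: 1·19 19·1  f→[1+361]=362
[q^21] f(21)=441,f(7)=49,f(3)=9,f(1)=1 ⇒ 500

50, 50, 250, 362, 500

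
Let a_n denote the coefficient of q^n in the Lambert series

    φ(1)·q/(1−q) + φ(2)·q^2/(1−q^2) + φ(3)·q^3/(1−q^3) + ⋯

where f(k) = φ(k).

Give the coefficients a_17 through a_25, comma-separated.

q^17  k|17↦φ(k): 1:1 17:16  a_17=17
d|18:{1,2,3,6,9,18}  Σφ=1+1+2+2+6+6=18
d|19:{19,1}  Σφ=18+1=19
n=20: 1·20 2·10 4·5 5·4 10·2 20·1  φ→[1+1+2+4+4+8]=20
n=21: 21·1 7·3 3·7 1·21  φ→[12+6+2+1]=21
q^22  k|22↦φ(k): 1:1 2:1 11:10 22:10  a_22=22
n=23: 1·23 23·1  φ→[1+22]=23
n=24: 24·1 12·2 8·3 6·4 4·6 3·8 2·12 1·24  φ→[8+4+4+2+2+2+1+1]=24
n=25: 1·25 5·5 25·1  φ→[1+4+20]=25

17, 18, 19, 20, 21, 22, 23, 24, 25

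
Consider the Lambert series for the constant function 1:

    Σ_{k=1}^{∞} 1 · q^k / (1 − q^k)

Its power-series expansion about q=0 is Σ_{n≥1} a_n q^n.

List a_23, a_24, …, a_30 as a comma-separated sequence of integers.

2, 8, 3, 4, 4, 6, 2, 8

q^23  k|23↦f(k): 23:1 1:1  a_23=2
n=24: 1·24 2·12 3·8 4·6 6·4 8·3 12·2 24·1  f→[1+1+1+1+1+1+1+1]=8
[q^25] f(25)=1,f(5)=1,f(1)=1 ⇒ 3
[q^26] f(26)=1,f(13)=1,f(2)=1,f(1)=1 ⇒ 4
d|27:{1,3,9,27}  Σf=1+1+1+1=4
[q^28] f(1)=1,f(2)=1,f(4)=1,f(7)=1,f(14)=1,f(28)=1 ⇒ 6
q^29  k|29↦f(k): 1:1 29:1  a_29=2
q^30  k|30↦f(k): 30:1 15:1 10:1 6:1 5:1 3:1 2:1 1:1  a_30=8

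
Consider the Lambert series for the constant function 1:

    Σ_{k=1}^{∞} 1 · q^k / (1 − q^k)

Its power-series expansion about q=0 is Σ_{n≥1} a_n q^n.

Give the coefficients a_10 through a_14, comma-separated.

4, 2, 6, 2, 4

q^10  k|10↦f(k): 1:1 2:1 5:1 10:1  a_10=4
n=11: 11·1 1·11  f→[1+1]=2
d|12:{1,2,3,4,6,12}  Σf=1+1+1+1+1+1=6
d|13:{1,13}  Σf=1+1=2
n=14: 14·1 7·2 2·7 1·14  f→[1+1+1+1]=4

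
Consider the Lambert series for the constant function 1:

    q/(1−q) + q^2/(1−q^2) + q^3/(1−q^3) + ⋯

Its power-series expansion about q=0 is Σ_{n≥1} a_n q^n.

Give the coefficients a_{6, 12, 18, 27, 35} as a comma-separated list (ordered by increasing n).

n=6: 6·1 3·2 2·3 1·6  f→[1+1+1+1]=4
q^12  k|12↦f(k): 1:1 2:1 3:1 4:1 6:1 12:1  a_12=6
[q^18] f(18)=1,f(9)=1,f(6)=1,f(3)=1,f(2)=1,f(1)=1 ⇒ 6
[q^27] f(27)=1,f(9)=1,f(3)=1,f(1)=1 ⇒ 4
[q^35] f(35)=1,f(7)=1,f(5)=1,f(1)=1 ⇒ 4

4, 6, 6, 4, 4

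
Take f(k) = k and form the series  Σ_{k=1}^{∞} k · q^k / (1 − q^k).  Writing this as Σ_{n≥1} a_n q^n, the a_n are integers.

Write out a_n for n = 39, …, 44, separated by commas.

d|39:{1,3,13,39}  Σf=1+3+13+39=56
n=40: 1·40 2·20 4·10 5·8 8·5 10·4 20·2 40·1  f→[1+2+4+5+8+10+20+40]=90
d|41:{1,41}  Σf=1+41=42
n=42: 1·42 2·21 3·14 6·7 7·6 14·3 21·2 42·1  f→[1+2+3+6+7+14+21+42]=96
n=43: 1·43 43·1  f→[1+43]=44
q^44  k|44↦f(k): 44:44 22:22 11:11 4:4 2:2 1:1  a_44=84

56, 90, 42, 96, 44, 84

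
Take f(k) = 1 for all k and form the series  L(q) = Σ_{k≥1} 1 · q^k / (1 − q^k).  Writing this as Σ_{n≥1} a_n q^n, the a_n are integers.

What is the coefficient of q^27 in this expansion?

d|27:{1,3,9,27}  Σf=1+1+1+1=4

a_27 = 4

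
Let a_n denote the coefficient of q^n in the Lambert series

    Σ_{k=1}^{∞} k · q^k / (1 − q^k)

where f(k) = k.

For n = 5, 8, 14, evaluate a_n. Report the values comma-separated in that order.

6, 15, 24

q^5  k|5↦f(k): 1:1 5:5  a_5=6
[q^8] f(1)=1,f(2)=2,f(4)=4,f(8)=8 ⇒ 15
n=14: 1·14 2·7 7·2 14·1  f→[1+2+7+14]=24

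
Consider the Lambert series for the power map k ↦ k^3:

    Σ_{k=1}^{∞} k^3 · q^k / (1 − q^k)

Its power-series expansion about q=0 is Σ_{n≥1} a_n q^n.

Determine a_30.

q^30  k|30↦f(k): 1:1 2:8 3:27 5:125 6:216 10:1000 15:3375 30:27000  a_30=31752

a_30 = 31752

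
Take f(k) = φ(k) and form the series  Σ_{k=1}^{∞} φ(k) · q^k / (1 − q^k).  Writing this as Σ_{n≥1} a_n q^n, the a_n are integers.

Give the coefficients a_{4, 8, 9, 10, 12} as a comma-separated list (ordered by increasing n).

n=4: 4·1 2·2 1·4  φ→[2+1+1]=4
q^8  k|8↦φ(k): 1:1 2:1 4:2 8:4  a_8=8
n=9: 9·1 3·3 1·9  φ→[6+2+1]=9
q^10  k|10↦φ(k): 10:4 5:4 2:1 1:1  a_10=10
q^12  k|12↦φ(k): 12:4 6:2 4:2 3:2 2:1 1:1  a_12=12

4, 8, 9, 10, 12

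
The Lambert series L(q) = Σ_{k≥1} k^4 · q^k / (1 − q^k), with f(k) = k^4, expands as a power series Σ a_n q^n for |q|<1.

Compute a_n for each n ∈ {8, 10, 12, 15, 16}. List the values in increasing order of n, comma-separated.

q^8  k|8↦f(k): 1:1 2:16 4:256 8:4096  a_8=4369
[q^10] f(10)=10000,f(5)=625,f(2)=16,f(1)=1 ⇒ 10642
[q^12] f(12)=20736,f(6)=1296,f(4)=256,f(3)=81,f(2)=16,f(1)=1 ⇒ 22386
d|15:{1,3,5,15}  Σf=1+81+625+50625=51332
n=16: 16·1 8·2 4·4 2·8 1·16  f→[65536+4096+256+16+1]=69905

4369, 10642, 22386, 51332, 69905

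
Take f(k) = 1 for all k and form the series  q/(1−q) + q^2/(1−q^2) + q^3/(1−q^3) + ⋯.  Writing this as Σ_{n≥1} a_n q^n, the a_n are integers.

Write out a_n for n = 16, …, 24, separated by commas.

5, 2, 6, 2, 6, 4, 4, 2, 8

[q^16] f(1)=1,f(2)=1,f(4)=1,f(8)=1,f(16)=1 ⇒ 5
q^17  k|17↦f(k): 1:1 17:1  a_17=2
q^18  k|18↦f(k): 18:1 9:1 6:1 3:1 2:1 1:1  a_18=6
d|19:{1,19}  Σf=1+1=2
[q^20] f(1)=1,f(2)=1,f(4)=1,f(5)=1,f(10)=1,f(20)=1 ⇒ 6
d|21:{21,7,3,1}  Σf=1+1+1+1=4
q^22  k|22↦f(k): 1:1 2:1 11:1 22:1  a_22=4
q^23  k|23↦f(k): 23:1 1:1  a_23=2
d|24:{1,2,3,4,6,8,12,24}  Σf=1+1+1+1+1+1+1+1=8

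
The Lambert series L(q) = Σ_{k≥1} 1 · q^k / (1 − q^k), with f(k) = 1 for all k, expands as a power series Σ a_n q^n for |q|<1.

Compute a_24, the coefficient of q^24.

n=24: 1·24 2·12 3·8 4·6 6·4 8·3 12·2 24·1  f→[1+1+1+1+1+1+1+1]=8

a_24 = 8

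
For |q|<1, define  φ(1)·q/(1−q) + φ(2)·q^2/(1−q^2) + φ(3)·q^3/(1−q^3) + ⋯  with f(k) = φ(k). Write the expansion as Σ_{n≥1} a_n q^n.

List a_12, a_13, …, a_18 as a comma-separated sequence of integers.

[q^12] φ(1)=1,φ(2)=1,φ(3)=2,φ(4)=2,φ(6)=2,φ(12)=4 ⇒ 12
q^13  k|13↦φ(k): 1:1 13:12  a_13=13
n=14: 14·1 7·2 2·7 1·14  φ→[6+6+1+1]=14
q^15  k|15↦φ(k): 15:8 5:4 3:2 1:1  a_15=15
d|16:{1,2,4,8,16}  Σφ=1+1+2+4+8=16
d|17:{17,1}  Σφ=16+1=17
n=18: 1·18 2·9 3·6 6·3 9·2 18·1  φ→[1+1+2+2+6+6]=18

12, 13, 14, 15, 16, 17, 18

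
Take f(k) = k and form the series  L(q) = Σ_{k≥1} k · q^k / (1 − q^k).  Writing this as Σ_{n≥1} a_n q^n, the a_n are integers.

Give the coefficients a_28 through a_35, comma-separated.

56, 30, 72, 32, 63, 48, 54, 48

n=28: 28·1 14·2 7·4 4·7 2·14 1·28  f→[28+14+7+4+2+1]=56
q^29  k|29↦f(k): 1:1 29:29  a_29=30
[q^30] f(30)=30,f(15)=15,f(10)=10,f(6)=6,f(5)=5,f(3)=3,f(2)=2,f(1)=1 ⇒ 72
n=31: 1·31 31·1  f→[1+31]=32
q^32  k|32↦f(k): 1:1 2:2 4:4 8:8 16:16 32:32  a_32=63
n=33: 1·33 3·11 11·3 33·1  f→[1+3+11+33]=48
q^34  k|34↦f(k): 1:1 2:2 17:17 34:34  a_34=54
d|35:{1,5,7,35}  Σf=1+5+7+35=48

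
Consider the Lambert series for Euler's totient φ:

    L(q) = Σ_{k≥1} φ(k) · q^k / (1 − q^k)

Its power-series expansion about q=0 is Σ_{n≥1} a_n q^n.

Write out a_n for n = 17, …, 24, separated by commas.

d|17:{1,17}  Σφ=1+16=17
n=18: 18·1 9·2 6·3 3·6 2·9 1·18  φ→[6+6+2+2+1+1]=18
[q^19] φ(19)=18,φ(1)=1 ⇒ 19
[q^20] φ(20)=8,φ(10)=4,φ(5)=4,φ(4)=2,φ(2)=1,φ(1)=1 ⇒ 20
q^21  k|21↦φ(k): 1:1 3:2 7:6 21:12  a_21=21
n=22: 1·22 2·11 11·2 22·1  φ→[1+1+10+10]=22
d|23:{23,1}  Σφ=22+1=23
d|24:{24,12,8,6,4,3,2,1}  Σφ=8+4+4+2+2+2+1+1=24

17, 18, 19, 20, 21, 22, 23, 24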